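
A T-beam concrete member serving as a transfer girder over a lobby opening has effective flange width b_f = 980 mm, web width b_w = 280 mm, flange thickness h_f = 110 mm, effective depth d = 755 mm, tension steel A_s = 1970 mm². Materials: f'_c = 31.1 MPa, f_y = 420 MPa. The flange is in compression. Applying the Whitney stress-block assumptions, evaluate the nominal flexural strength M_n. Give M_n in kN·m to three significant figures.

Tension: T = A_s f_y = 1970 × 420 = 827400 N.
Try a within the flange: a = T/(0.85 f'_c b_f) = 827400/(0.85 × 31.1 × 980) = 31.94 mm.
Since a = 31.94 ≤ h_f = 110 mm, the stress block lies entirely in the flange; analyse as a rectangular beam of width b_f.
M_n = T(d − a/2) = 827400 × (755 − 15.97) = 611.47 × 10⁶ N·mm.
M_n = 611.47 kN·m.

M_n ≈ 611 kN·m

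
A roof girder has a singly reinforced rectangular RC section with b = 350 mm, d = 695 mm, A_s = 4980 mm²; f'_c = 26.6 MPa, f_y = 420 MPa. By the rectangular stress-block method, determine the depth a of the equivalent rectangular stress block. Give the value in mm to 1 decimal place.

T = A_s f_y = 4980 × 420 = 2091600 N = 2091.6 kN.
Setting C = 0.85 f'_c a b equal to T: a = 2091600/(0.85 × 26.6 × 350) = 264.3 mm.

a ≈ 264.3 mm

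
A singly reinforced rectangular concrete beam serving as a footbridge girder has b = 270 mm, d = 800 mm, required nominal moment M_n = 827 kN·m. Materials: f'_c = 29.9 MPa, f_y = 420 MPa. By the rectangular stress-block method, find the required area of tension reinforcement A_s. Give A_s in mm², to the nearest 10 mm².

A_s ≈ 2750 mm²

With M_n = 0.85 f'_c a b (d − a/2), solve the quadratic for a:
a = d − √(d² − 2M_n/(0.85 f'_c b)) = 800 − √(800² − 2 × 827×10⁶/(0.85 × 29.9 × 270)) = 168.36 mm.
A_s = 0.85 f'_c a b / f_y = 0.85 × 29.9 × 168.36 × 270 / 420 = 2750.7 mm².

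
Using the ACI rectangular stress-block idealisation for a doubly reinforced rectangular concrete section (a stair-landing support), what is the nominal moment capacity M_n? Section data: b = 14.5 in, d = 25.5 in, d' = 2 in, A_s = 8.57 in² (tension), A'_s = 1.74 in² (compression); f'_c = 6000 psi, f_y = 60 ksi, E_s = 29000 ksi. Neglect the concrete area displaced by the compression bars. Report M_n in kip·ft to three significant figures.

Assume both steels yield.
a = (A_s − A'_s) f_y/(0.85 f'_c b) = (8.57 − 1.74) × 60/(0.85 × 6 × 14.5) = 5.542 in.
c = a/β₁ = 5.542/0.75 = 7.389 in; ε'_s = 0.003(c − d')/c = 0.0022 ≥ ε_y = 0.0021, so the compression steel yields.
M_n = (A_s − A'_s) f_y (d − a/2) + A'_s f_y (d − d') = 409.8 × (25.5 − 2.771) + 104.4 × (25.5 − 2) = 9314.3 + 2453.4 = 11767.7 kip·in = 11767.7/12 = 980.64 kip·ft.

M_n ≈ 981 kip·ft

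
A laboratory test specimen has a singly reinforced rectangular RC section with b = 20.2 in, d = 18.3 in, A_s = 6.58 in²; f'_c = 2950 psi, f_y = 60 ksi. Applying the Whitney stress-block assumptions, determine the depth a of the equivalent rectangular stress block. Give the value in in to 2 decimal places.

T = A_s f_y = 6.58 × 60 = 394.8 kips.
a = T/(0.85 f'_c b) = 394.8/(0.85 × 2.95 × 20.2) = 7.79 in.

a ≈ 7.79 in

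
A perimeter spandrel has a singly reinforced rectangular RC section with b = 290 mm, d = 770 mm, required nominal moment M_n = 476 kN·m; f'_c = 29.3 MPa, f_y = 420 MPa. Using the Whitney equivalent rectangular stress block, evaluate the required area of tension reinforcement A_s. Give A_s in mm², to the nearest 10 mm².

With M_n = 0.85 f'_c a b (d − a/2), solve the quadratic for a:
a = d − √(d² − 2M_n/(0.85 f'_c b)) = 770 − √(770² − 2 × 476×10⁶/(0.85 × 29.3 × 290)) = 90.96 mm.
A_s = 0.85 f'_c a b / f_y = 0.85 × 29.3 × 90.96 × 290 / 420 = 1564.2 mm².

A_s ≈ 1560 mm²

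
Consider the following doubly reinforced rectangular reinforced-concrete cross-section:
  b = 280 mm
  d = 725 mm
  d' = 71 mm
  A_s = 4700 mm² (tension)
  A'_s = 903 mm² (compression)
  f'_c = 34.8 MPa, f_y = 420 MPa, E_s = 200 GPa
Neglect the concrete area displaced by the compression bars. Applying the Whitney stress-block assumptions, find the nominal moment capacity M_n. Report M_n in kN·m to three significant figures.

M_n ≈ 1250 kN·m

Assume both tension and compression steel yield.
Net tension couple steel: A_s − A'_s = 3797 mm².
a = (A_s − A'_s) f_y / (0.85 f'_c b) = 1594740/(0.85 × 34.8 × 280) = 192.55 mm.
c = a/β₁ = 192.55/0.801 = 240.39 mm; ε'_s = 0.003(c − d')/c = 0.0021 ≥ f_y/E_s = 0.0021, so compression steel does yield.
M_n = (A_s − A'_s) f_y (d − a/2) + A'_s f_y (d − d') = [1594740 × (725 − 96.275) + 379260 × (725 − 71)] × 10⁻⁶ = 1002.65 + 248.04 = 1250.69 kN·m.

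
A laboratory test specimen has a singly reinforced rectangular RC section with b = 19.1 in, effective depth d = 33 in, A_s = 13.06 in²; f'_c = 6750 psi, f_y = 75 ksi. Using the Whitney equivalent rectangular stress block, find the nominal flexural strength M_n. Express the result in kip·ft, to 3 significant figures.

M_n ≈ 2330 kip·ft

T = A_s f_y = 13.06 × 75 = 979.5 kips.
a = T/(0.85 f'_c b) = 979.5/(0.85 × 6.75 × 19.1) = 8.938 in.
M_n = T(d − a/2) = 979.5 × (33 − 4.469) = 27946.1 kip·in = 27946.1/12 = 2328.84 kip·ft.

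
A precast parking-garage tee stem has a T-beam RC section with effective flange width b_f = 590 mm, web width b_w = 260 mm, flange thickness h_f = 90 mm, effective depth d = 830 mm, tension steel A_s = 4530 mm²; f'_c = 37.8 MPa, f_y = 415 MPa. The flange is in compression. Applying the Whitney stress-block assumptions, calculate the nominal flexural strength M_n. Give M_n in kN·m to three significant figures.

M_n ≈ 1470 kN·m

Tension: T = A_s f_y = 4530 × 415 = 1879950 N.
Try a within the flange: a = T/(0.85 f'_c b_f) = 1879950/(0.85 × 37.8 × 590) = 99.17 mm.
a = 99.17 > h_f = 90 mm: the block extends into the web. Split into flange-overhang and web parts.
C_f = 0.85 f'_c (b_f − b_w) h_f = 0.85 × 37.8 × (590 − 260) × 90 = 954261 N.
Remaining web compression depth: a_w = (T − C_f)/(0.85 f'_c b_w) = (1879950 − 954261)/(0.85 × 37.8 × 260) = 110.81 mm.
M_n = C_f(d − h_f/2) + (T − C_f)(d − a_w/2) = 954261 × (830 − 45) + 925689 × (830 − 55.405) = 749.09 + 717.03 = 1466.12 × 10⁶ N·mm.
M_n = 1466.12 kN·m.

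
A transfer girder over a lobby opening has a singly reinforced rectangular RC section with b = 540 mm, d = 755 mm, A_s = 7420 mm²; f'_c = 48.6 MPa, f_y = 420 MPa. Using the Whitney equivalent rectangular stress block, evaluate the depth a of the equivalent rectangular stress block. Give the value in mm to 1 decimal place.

a ≈ 139.7 mm

T = A_s f_y = 7420 × 420 = 3116400 N = 3116.4 kN.
Setting C = 0.85 f'_c a b equal to T: a = 3116400/(0.85 × 48.6 × 540) = 139.7 mm.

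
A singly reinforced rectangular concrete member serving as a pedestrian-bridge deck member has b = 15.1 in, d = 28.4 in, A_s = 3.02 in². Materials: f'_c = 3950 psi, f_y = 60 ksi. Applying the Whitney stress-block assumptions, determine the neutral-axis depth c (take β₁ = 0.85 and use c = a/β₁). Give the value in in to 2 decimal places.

T = A_s f_y = 3.02 × 60 = 181.2 kips.
a = T/(0.85 f'_c b) = 181.2/(0.85 × 3.95 × 15.1) = 3.5741 in.
With β₁ = 0.85, c = a/β₁ = 3.5741/0.85 = 4.20 in.

c ≈ 4.20 in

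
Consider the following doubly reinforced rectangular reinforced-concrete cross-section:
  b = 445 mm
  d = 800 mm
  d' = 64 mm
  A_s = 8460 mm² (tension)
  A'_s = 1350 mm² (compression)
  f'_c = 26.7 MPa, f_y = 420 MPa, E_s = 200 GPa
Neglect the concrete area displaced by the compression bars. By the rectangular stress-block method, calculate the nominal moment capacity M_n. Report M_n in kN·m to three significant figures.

M_n ≈ 2360 kN·m

Assume both tension and compression steel yield.
Net tension couple steel: A_s − A'_s = 7110 mm².
a = (A_s − A'_s) f_y / (0.85 f'_c b) = 2986200/(0.85 × 26.7 × 445) = 295.68 mm.
c = a/β₁ = 295.68/0.85 = 347.86 mm; ε'_s = 0.003(c − d')/c = 0.0024 ≥ f_y/E_s = 0.0021, so compression steel does yield.
M_n = (A_s − A'_s) f_y (d − a/2) + A'_s f_y (d − d') = [2986200 × (800 − 147.84) + 567000 × (800 − 64)] × 10⁻⁶ = 1947.48 + 417.31 = 2364.79 kN·m.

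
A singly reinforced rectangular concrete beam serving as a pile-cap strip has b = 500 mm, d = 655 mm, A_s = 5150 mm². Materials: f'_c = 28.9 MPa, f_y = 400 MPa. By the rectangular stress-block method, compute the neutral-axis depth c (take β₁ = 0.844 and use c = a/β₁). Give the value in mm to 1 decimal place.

c ≈ 198.7 mm

T = A_s f_y = 5150 × 400 = 2060000 N = 2060 kN.
Setting C = 0.85 f'_c a b equal to T: a = 2060000/(0.85 × 28.9 × 500) = 167.718 mm.
With β₁ = 0.844, c = a/β₁ = 167.718/0.844 = 198.7 mm.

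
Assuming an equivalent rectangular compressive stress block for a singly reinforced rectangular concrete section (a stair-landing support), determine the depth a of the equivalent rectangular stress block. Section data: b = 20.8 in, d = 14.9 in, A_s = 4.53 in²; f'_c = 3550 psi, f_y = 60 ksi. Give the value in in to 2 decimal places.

T = A_s f_y = 4.53 × 60 = 271.8 kips.
a = T/(0.85 f'_c b) = 271.8/(0.85 × 3.55 × 20.8) = 4.33 in.

a ≈ 4.33 in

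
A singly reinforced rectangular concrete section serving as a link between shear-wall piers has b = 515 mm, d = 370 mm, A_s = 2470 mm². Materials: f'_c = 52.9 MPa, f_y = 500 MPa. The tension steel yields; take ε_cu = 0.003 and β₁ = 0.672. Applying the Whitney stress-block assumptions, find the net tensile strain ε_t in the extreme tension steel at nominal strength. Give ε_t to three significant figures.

a = A_s f_y/(0.85 f'_c b) = 53.33 mm.
β₁ = 0.672, so c = a/β₁ = 53.33/0.672 = 79.36 mm.
From the linear strain diagram with ε_cu = 0.003: ε_t = 0.003 (d − c)/c = 0.003 × (370 − 79.36)/79.36 = 0.0110.
Since ε_t ≥ 0.005, the section is tension-controlled.

ε_t ≈ 0.0110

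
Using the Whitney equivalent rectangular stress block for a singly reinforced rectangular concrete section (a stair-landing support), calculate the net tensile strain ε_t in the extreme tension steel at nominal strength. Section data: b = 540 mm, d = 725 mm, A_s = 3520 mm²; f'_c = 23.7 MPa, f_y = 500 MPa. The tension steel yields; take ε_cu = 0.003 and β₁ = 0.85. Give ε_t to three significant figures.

a = A_s f_y/(0.85 f'_c b) = 161.79 mm.
β₁ = 0.85, so c = a/β₁ = 161.79/0.85 = 190.34 mm.
From the linear strain diagram with ε_cu = 0.003: ε_t = 0.003 (d − c)/c = 0.003 × (725 − 190.34)/190.34 = 0.00843.
Since ε_t ≥ 0.005, the section is tension-controlled.

ε_t ≈ 0.00843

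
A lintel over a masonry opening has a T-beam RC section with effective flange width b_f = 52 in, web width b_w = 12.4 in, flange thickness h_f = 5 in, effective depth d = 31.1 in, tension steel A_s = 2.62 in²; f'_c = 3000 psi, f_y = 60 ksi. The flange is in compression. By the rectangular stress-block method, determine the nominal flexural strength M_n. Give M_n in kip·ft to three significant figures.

Tension: T = A_s f_y = 2.62 × 60 = 157.2 kips.
Try a within the flange: a = T/(0.85 f'_c b_f) = 157.2/(0.85 × 3 × 52) = 1.186 in.
Since a = 1.186 ≤ h_f = 5 in, the stress block lies entirely in the flange; analyse as a rectangular beam of width b_f.
M_n = T(d − a/2) = 157.2 × (31.1 − 0.593) = 4795.7 kip·in.
M_n = 4795.7/12 = 399.64 kip·ft.

M_n ≈ 400 kip·ft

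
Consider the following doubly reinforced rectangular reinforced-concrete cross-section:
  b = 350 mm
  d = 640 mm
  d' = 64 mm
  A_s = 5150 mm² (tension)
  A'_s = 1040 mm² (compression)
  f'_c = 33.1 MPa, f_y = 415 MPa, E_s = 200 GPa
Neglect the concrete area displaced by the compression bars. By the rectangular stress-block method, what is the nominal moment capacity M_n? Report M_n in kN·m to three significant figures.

M_n ≈ 1190 kN·m

Assume both tension and compression steel yield.
Net tension couple steel: A_s − A'_s = 4110 mm².
a = (A_s − A'_s) f_y / (0.85 f'_c b) = 1705650/(0.85 × 33.1 × 350) = 173.21 mm.
c = a/β₁ = 173.21/0.814 = 212.79 mm; ε'_s = 0.003(c − d')/c = 0.0021 ≥ f_y/E_s = 0.0021, so compression steel does yield.
M_n = (A_s − A'_s) f_y (d − a/2) + A'_s f_y (d − d') = [1705650 × (640 − 86.605) + 431600 × (640 − 64)] × 10⁻⁶ = 943.90 + 248.60 = 1192.50 kN·m.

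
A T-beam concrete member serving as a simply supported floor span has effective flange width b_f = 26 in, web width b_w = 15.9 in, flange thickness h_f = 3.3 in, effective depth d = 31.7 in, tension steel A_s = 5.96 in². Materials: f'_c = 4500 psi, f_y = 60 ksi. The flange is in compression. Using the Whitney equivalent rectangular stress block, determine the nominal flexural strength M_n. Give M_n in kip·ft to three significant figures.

Tension: T = A_s f_y = 5.96 × 60 = 357.6 kips.
Try a within the flange: a = T/(0.85 f'_c b_f) = 357.6/(0.85 × 4.5 × 26) = 3.596 in.
a = 3.596 > h_f = 3.3 in: the block extends into the web. Split into flange-overhang and web parts.
C_f = 0.85 f'_c (b_f − b_w) h_f = 0.85 × 4.5 × (26 − 15.9) × 3.3 = 127.5 kips.
Remaining web compression depth: a_w = (T − C_f)/(0.85 f'_c b_w) = (357.6 − 127.5)/(0.85 × 4.5 × 15.9) = 3.783 in.
M_n = C_f(d − h_f/2) + (T − C_f)(d − a_w/2) = 127.5 × (31.7 − 1.65) + 230.1 × (31.7 − 1.8915) = 3831.4 + 6858.9 = 10690.3 kip·in.
M_n = 10690.3/12 = 890.86 kip·ft.

M_n ≈ 891 kip·ft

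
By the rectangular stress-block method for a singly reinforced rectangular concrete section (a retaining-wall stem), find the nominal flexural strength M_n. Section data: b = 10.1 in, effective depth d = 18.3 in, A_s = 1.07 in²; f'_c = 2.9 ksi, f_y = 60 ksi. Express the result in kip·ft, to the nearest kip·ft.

M_n ≈ 91 kip·ft

T = A_s f_y = 1.07 × 60 = 64.2 kips.
a = T/(0.85 f'_c b) = 64.2/(0.85 × 2.9 × 10.1) = 2.579 in.
M_n = T(d − a/2) = 64.2 × (18.3 − 1.2895) = 1092.1 kip·in = 1092.1/12 = 91.01 kip·ft.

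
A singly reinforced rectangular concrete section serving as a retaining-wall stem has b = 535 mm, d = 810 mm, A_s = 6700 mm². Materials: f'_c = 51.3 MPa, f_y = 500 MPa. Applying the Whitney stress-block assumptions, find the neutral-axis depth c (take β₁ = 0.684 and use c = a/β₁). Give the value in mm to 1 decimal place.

c ≈ 209.9 mm

T = A_s f_y = 6700 × 500 = 3350000 N = 3350 kN.
Setting C = 0.85 f'_c a b equal to T: a = 3350000/(0.85 × 51.3 × 535) = 143.600 mm.
With β₁ = 0.684, c = a/β₁ = 143.600/0.684 = 209.9 mm.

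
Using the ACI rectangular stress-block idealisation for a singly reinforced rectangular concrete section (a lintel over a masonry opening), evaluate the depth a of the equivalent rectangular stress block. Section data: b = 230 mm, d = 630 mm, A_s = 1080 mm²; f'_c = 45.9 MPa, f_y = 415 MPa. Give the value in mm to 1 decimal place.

T = A_s f_y = 1080 × 415 = 448200 N = 448.2 kN.
Setting C = 0.85 f'_c a b equal to T: a = 448200/(0.85 × 45.9 × 230) = 49.9 mm.

a ≈ 49.9 mm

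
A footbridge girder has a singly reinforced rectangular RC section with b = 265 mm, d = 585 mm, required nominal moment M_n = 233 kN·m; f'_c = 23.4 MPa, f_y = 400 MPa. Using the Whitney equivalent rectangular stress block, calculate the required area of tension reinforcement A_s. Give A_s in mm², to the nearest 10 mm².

With M_n = 0.85 f'_c a b (d − a/2), solve the quadratic for a:
a = d − √(d² − 2M_n/(0.85 f'_c b)) = 585 − √(585² − 2 × 233×10⁶/(0.85 × 23.4 × 265)) = 81.20 mm.
A_s = 0.85 f'_c a b / f_y = 0.85 × 23.4 × 81.20 × 265 / 400 = 1070.0 mm².

A_s ≈ 1070 mm²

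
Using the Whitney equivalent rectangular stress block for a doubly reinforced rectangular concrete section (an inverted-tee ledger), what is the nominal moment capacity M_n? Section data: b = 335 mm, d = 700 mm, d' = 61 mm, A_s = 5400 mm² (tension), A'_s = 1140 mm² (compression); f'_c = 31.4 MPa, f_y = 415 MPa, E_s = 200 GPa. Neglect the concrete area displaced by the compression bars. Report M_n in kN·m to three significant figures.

M_n ≈ 1370 kN·m

Assume both tension and compression steel yield.
Net tension couple steel: A_s − A'_s = 4260 mm².
a = (A_s − A'_s) f_y / (0.85 f'_c b) = 1767900/(0.85 × 31.4 × 335) = 197.73 mm.
c = a/β₁ = 197.73/0.826 = 239.38 mm; ε'_s = 0.003(c − d')/c = 0.0022 ≥ f_y/E_s = 0.0021, so compression steel does yield.
M_n = (A_s − A'_s) f_y (d − a/2) + A'_s f_y (d − d') = [1767900 × (700 − 98.865) + 473100 × (700 − 61)] × 10⁻⁶ = 1062.75 + 302.31 = 1365.06 kN·m.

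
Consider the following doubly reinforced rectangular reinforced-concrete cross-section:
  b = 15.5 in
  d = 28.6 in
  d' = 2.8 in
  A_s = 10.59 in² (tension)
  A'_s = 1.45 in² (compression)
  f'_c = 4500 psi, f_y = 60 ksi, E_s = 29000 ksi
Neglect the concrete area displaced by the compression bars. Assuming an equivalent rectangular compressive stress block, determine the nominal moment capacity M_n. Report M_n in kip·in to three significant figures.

Assume both steels yield.
a = (A_s − A'_s) f_y/(0.85 f'_c b) = (10.59 − 1.45) × 60/(0.85 × 4.5 × 15.5) = 9.250 in.
c = a/β₁ = 9.250/0.825 = 11.212 in; ε'_s = 0.003(c − d')/c = 0.0023 ≥ ε_y = 0.0021, so the compression steel yields.
M_n = (A_s − A'_s) f_y (d − a/2) + A'_s f_y (d − d') = 548.4 × (28.6 − 4.625) + 87 × (28.6 − 2.8) = 13147.9 + 2244.6 = 15392.5 kip·in.

M_n ≈ 15400 kip·in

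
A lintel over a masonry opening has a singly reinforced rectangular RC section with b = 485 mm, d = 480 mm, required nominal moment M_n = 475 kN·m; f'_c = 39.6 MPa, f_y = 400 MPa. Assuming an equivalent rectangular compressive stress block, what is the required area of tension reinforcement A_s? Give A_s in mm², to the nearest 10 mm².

With M_n = 0.85 f'_c a b (d − a/2), solve the quadratic for a:
a = d − √(d² − 2M_n/(0.85 f'_c b)) = 480 − √(480² − 2 × 475×10⁶/(0.85 × 39.6 × 485)) = 65.02 mm.
A_s = 0.85 f'_c a b / f_y = 0.85 × 39.6 × 65.02 × 485 / 400 = 2653.6 mm².

A_s ≈ 2650 mm²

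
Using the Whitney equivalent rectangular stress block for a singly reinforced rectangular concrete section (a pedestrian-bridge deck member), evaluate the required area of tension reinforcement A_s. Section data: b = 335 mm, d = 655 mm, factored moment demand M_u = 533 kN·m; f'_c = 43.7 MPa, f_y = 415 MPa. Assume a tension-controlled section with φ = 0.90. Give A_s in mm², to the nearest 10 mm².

M_n = M_u/φ = 533/0.90 = 592.222 kN·m.
With M_n = 0.85 f'_c a b (d − a/2), solve the quadratic for a:
a = d − √(d² − 2M_n/(0.85 f'_c b)) = 655 − √(655² − 2 × 592.222×10⁶/(0.85 × 43.7 × 335)) = 77.21 mm.
A_s = 0.85 f'_c a b / f_y = 0.85 × 43.7 × 77.21 × 335 / 415 = 2315.1 mm².

A_s ≈ 2320 mm²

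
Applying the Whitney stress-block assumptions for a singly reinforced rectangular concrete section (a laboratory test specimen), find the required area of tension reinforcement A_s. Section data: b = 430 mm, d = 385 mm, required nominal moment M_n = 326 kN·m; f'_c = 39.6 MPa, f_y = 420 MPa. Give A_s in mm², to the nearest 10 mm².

With M_n = 0.85 f'_c a b (d − a/2), solve the quadratic for a:
a = d − √(d² − 2M_n/(0.85 f'_c b)) = 385 − √(385² − 2 × 326×10⁶/(0.85 × 39.6 × 430)) = 63.79 mm.
A_s = 0.85 f'_c a b / f_y = 0.85 × 39.6 × 63.79 × 430 / 420 = 2198.3 mm².

A_s ≈ 2200 mm²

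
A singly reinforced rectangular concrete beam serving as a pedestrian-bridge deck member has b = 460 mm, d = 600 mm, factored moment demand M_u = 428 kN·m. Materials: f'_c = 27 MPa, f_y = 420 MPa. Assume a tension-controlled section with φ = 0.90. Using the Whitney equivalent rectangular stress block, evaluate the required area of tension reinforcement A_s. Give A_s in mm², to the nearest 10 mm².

A_s ≈ 2020 mm²

M_n = M_u/φ = 428/0.90 = 475.556 kN·m.
With M_n = 0.85 f'_c a b (d − a/2), solve the quadratic for a:
a = d − √(d² − 2M_n/(0.85 f'_c b)) = 600 − √(600² − 2 × 475.556×10⁶/(0.85 × 27 × 460)) = 80.47 mm.
A_s = 0.85 f'_c a b / f_y = 0.85 × 27 × 80.47 × 460 / 420 = 2022.7 mm².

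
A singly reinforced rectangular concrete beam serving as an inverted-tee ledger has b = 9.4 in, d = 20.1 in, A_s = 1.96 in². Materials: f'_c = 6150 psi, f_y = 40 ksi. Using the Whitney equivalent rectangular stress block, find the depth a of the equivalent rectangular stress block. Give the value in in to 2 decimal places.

a ≈ 1.60 in

T = A_s f_y = 1.96 × 40 = 78.4 kips.
a = T/(0.85 f'_c b) = 78.4/(0.85 × 6.15 × 9.4) = 1.60 in.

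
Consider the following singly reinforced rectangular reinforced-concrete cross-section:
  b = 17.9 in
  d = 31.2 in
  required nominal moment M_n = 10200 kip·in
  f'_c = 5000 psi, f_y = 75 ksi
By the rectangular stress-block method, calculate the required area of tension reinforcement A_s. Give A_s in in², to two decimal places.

A_s ≈ 4.71 in²

From M_n = 0.85 f'_c a b (d − a/2):
a = d − √(d² − 2M_n/(0.85 f'_c b)) = 31.2 − √(31.2² − 2 × 10200/(0.85 × 5 × 17.9)) = 4.643 in.
A_s = 0.85 f'_c a b / f_y = 0.85 × 5 × 4.643 × 17.9 / 75 = 4.710 in².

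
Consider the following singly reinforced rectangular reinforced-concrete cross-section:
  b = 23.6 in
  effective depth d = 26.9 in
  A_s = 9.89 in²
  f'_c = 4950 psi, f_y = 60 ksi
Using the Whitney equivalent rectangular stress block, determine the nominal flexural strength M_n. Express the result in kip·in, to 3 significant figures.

M_n ≈ 14200 kip·in

T = A_s f_y = 9.89 × 60 = 593.4 kips.
a = T/(0.85 f'_c b) = 593.4/(0.85 × 4.95 × 23.6) = 5.976 in.
M_n = T(d − a/2) = 593.4 × (26.9 − 2.988) = 14189.4 kip·in.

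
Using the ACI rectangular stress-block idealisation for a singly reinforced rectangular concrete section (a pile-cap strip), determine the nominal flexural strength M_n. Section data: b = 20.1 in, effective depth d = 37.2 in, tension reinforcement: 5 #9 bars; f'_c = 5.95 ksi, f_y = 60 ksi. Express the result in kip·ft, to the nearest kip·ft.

A_s = 5 × 1 = 5 in².
T = A_s f_y = 5 × 60 = 300 kips.
a = T/(0.85 f'_c b) = 300/(0.85 × 5.95 × 20.1) = 2.951 in.
M_n = T(d − a/2) = 300 × (37.2 − 1.4755) = 10717.4 kip·in = 10717.4/12 = 893.12 kip·ft.

M_n ≈ 893 kip·ft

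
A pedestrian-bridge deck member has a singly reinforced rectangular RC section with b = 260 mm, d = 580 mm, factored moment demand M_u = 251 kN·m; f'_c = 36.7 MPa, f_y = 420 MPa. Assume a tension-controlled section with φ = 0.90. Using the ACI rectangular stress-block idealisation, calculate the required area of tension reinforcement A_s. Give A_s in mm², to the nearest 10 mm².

A_s ≈ 1210 mm²

M_n = M_u/φ = 251/0.90 = 278.889 kN·m.
With M_n = 0.85 f'_c a b (d − a/2), solve the quadratic for a:
a = d − √(d² − 2M_n/(0.85 f'_c b)) = 580 − √(580² − 2 × 278.889×10⁶/(0.85 × 36.7 × 260)) = 62.67 mm.
A_s = 0.85 f'_c a b / f_y = 0.85 × 36.7 × 62.67 × 260 / 420 = 1210.2 mm².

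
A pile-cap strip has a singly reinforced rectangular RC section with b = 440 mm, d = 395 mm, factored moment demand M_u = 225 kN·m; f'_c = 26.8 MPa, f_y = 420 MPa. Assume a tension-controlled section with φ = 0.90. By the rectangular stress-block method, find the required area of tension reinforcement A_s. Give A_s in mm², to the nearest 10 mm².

A_s ≈ 1650 mm²

M_n = M_u/φ = 225/0.90 = 250 kN·m.
With M_n = 0.85 f'_c a b (d − a/2), solve the quadratic for a:
a = d − √(d² − 2M_n/(0.85 f'_c b)) = 395 − √(395² − 2 × 250×10⁶/(0.85 × 26.8 × 440)) = 69.21 mm.
A_s = 0.85 f'_c a b / f_y = 0.85 × 26.8 × 69.21 × 440 / 420 = 1651.7 mm².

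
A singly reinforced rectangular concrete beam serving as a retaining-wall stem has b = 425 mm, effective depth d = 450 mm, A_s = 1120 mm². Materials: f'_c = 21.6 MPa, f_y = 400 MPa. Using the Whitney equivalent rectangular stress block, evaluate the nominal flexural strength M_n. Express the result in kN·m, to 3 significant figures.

M_n ≈ 189 kN·m

T = A_s f_y = 1120 × 400 = 448000 N = 448 kN.
From C = T: a = T/(0.85 f'_c b) = 448000/(0.85 × 21.6 × 425) = 57.41 mm.
M_n = T(d − a/2) = 448 kN × (450 − 28.705) mm = 188.74 kN·m.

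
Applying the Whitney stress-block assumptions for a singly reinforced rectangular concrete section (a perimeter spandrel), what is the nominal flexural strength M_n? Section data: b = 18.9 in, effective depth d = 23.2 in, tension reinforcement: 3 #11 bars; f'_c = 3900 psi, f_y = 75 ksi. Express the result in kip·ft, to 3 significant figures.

M_n ≈ 597 kip·ft

A_s = 3 × 1.56 = 4.68 in².
T = A_s f_y = 4.68 × 75 = 351 kips.
a = T/(0.85 f'_c b) = 351/(0.85 × 3.9 × 18.9) = 5.602 in.
M_n = T(d − a/2) = 351 × (23.2 − 2.801) = 7160.0 kip·in = 7160.0/12 = 596.67 kip·ft.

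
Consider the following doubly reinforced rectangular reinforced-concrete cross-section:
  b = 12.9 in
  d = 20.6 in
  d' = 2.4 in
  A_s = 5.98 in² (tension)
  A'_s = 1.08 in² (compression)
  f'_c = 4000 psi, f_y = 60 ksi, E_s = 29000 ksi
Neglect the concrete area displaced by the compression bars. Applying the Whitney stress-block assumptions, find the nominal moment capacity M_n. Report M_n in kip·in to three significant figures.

M_n ≈ 6250 kip·in

Assume both steels yield.
a = (A_s − A'_s) f_y/(0.85 f'_c b) = (5.98 − 1.08) × 60/(0.85 × 4 × 12.9) = 6.703 in.
c = a/β₁ = 6.703/0.85 = 7.886 in; ε'_s = 0.003(c − d')/c = 0.0021 ≥ ε_y = 0.0021, so the compression steel yields.
M_n = (A_s − A'_s) f_y (d − a/2) + A'_s f_y (d − d') = 294 × (20.6 − 3.3515) + 64.8 × (20.6 − 2.4) = 5071.1 + 1179.4 = 6250.5 kip·in.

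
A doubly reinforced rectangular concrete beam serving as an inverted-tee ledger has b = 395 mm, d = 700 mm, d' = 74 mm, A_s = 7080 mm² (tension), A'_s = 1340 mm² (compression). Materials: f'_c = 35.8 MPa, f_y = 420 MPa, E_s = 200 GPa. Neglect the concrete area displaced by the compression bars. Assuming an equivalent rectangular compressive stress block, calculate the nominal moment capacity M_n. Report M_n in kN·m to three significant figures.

M_n ≈ 1800 kN·m

Assume both tension and compression steel yield.
Net tension couple steel: A_s − A'_s = 5740 mm².
a = (A_s − A'_s) f_y / (0.85 f'_c b) = 2410800/(0.85 × 35.8 × 395) = 200.57 mm.
c = a/β₁ = 200.57/0.794 = 252.61 mm; ε'_s = 0.003(c − d')/c = 0.0021 ≥ f_y/E_s = 0.0021, so compression steel does yield.
M_n = (A_s − A'_s) f_y (d − a/2) + A'_s f_y (d − d') = [2410800 × (700 − 100.285) + 562800 × (700 − 74)] × 10⁻⁶ = 1445.79 + 352.31 = 1798.10 kN·m.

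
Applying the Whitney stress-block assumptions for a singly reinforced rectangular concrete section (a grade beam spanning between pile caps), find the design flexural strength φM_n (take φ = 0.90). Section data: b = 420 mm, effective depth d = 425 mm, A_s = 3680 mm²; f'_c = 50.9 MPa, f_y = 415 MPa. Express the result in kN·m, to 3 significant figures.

T = A_s f_y = 3680 × 415 = 1527200 N = 1527.2 kN.
From C = T: a = T/(0.85 f'_c b) = 1527200/(0.85 × 50.9 × 420) = 84.04 mm.
M_n = T(d − a/2) = 1527.2 kN × (425 − 42.02) mm = 584.89 kN·m.
φM_n = 0.90 × 584.89 = 526.40 kN·m.

φM_n ≈ 526 kN·m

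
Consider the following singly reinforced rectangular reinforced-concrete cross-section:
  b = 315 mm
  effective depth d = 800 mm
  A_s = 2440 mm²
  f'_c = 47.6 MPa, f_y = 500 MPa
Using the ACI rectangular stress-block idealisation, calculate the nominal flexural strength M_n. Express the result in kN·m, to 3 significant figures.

M_n ≈ 918 kN·m

T = A_s f_y = 2440 × 500 = 1220000 N = 1220 kN.
From C = T: a = T/(0.85 f'_c b) = 1220000/(0.85 × 47.6 × 315) = 95.72 mm.
M_n = T(d − a/2) = 1220 kN × (800 − 47.86) mm = 917.61 kN·m.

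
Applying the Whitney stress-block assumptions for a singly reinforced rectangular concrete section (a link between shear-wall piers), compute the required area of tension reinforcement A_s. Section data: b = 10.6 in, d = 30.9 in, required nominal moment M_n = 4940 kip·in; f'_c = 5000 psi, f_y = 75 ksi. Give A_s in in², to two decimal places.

From M_n = 0.85 f'_c a b (d − a/2):
a = d − √(d² − 2M_n/(0.85 f'_c b)) = 30.9 − √(30.9² − 2 × 4940/(0.85 × 5 × 10.6)) = 3.780 in.
A_s = 0.85 f'_c a b / f_y = 0.85 × 5 × 3.780 × 10.6 / 75 = 2.271 in².

A_s ≈ 2.27 in²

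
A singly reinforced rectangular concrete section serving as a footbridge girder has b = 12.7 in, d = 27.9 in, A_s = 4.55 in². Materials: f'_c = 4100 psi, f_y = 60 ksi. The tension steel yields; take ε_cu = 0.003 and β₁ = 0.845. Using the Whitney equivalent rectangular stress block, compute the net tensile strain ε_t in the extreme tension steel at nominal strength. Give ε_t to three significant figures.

a = A_s f_y/(0.85 f'_c b) = 6.168 in.
β₁ = 0.845, so c = a/β₁ = 6.168/0.845 = 7.299 in.
From the linear strain diagram with ε_cu = 0.003: ε_t = 0.003 (d − c)/c = 0.003 × (27.9 − 7.299)/7.299 = 0.00847.
Since ε_t ≥ 0.005, the section is tension-controlled.

ε_t ≈ 0.00847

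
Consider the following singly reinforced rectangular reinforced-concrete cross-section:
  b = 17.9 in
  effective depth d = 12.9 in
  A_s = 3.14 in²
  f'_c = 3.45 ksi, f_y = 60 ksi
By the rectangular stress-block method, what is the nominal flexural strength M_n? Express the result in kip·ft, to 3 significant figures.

T = A_s f_y = 3.14 × 60 = 188.4 kips.
a = T/(0.85 f'_c b) = 188.4/(0.85 × 3.45 × 17.9) = 3.589 in.
M_n = T(d − a/2) = 188.4 × (12.9 − 1.7945) = 2092.3 kip·in = 2092.3/12 = 174.36 kip·ft.

M_n ≈ 174 kip·ft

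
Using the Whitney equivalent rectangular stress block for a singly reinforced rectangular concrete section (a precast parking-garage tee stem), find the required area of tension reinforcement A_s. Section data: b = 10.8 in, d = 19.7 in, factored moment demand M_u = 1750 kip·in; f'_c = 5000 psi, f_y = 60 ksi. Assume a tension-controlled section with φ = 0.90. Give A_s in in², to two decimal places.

M_n = M_u/φ = 1750/0.90 = 1944.44 kip·in.
From M_n = 0.85 f'_c a b (d − a/2):
a = d − √(d² − 2M_n/(0.85 f'_c b)) = 19.7 − √(19.7² − 2 × 1944.44/(0.85 × 5 × 10.8)) = 2.283 in.
A_s = 0.85 f'_c a b / f_y = 0.85 × 5 × 2.283 × 10.8 / 60 = 1.746 in².

A_s ≈ 1.75 in²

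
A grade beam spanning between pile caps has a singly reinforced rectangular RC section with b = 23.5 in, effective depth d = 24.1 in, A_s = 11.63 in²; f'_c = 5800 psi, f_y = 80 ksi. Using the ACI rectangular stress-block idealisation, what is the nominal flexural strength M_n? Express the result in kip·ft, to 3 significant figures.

T = A_s f_y = 11.63 × 80 = 930.4 kips.
a = T/(0.85 f'_c b) = 930.4/(0.85 × 5.8 × 23.5) = 8.031 in.
M_n = T(d − a/2) = 930.4 × (24.1 − 4.0155) = 18686.6 kip·in = 18686.6/12 = 1557.22 kip·ft.

M_n ≈ 1560 kip·ft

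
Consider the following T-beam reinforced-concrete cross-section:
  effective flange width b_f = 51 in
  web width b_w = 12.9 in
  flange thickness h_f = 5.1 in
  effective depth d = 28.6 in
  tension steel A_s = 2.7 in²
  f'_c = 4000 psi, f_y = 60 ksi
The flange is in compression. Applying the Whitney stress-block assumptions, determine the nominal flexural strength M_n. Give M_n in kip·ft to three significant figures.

M_n ≈ 380 kip·ft

Tension: T = A_s f_y = 2.7 × 60 = 162 kips.
Try a within the flange: a = T/(0.85 f'_c b_f) = 162/(0.85 × 4 × 51) = 0.934 in.
Since a = 0.934 ≤ h_f = 5.1 in, the stress block lies entirely in the flange; analyse as a rectangular beam of width b_f.
M_n = T(d − a/2) = 162 × (28.6 − 0.467) = 4557.5 kip·in.
M_n = 4557.5/12 = 379.79 kip·ft.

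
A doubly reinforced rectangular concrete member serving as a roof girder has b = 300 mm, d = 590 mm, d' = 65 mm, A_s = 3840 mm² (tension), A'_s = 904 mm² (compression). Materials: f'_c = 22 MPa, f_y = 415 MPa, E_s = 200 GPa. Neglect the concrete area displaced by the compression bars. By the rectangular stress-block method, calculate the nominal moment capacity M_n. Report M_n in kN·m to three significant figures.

Assume both tension and compression steel yield.
Net tension couple steel: A_s − A'_s = 2936 mm².
a = (A_s − A'_s) f_y / (0.85 f'_c b) = 1218440/(0.85 × 22 × 300) = 217.19 mm.
c = a/β₁ = 217.19/0.85 = 255.52 mm; ε'_s = 0.003(c − d')/c = 0.0022 ≥ f_y/E_s = 0.0021, so compression steel does yield.
M_n = (A_s − A'_s) f_y (d − a/2) + A'_s f_y (d − d') = [1218440 × (590 − 108.595) + 375160 × (590 − 65)] × 10⁻⁶ = 586.56 + 196.96 = 783.52 kN·m.

M_n ≈ 784 kN·m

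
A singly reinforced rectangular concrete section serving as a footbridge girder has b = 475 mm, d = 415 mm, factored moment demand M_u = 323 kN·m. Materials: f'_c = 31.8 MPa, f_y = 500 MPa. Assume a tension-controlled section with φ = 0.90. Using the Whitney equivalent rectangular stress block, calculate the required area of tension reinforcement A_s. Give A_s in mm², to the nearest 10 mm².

M_n = M_u/φ = 323/0.90 = 358.889 kN·m.
With M_n = 0.85 f'_c a b (d − a/2), solve the quadratic for a:
a = d − √(d² − 2M_n/(0.85 f'_c b)) = 415 − √(415² − 2 × 358.889×10⁶/(0.85 × 31.8 × 475)) = 73.94 mm.
A_s = 0.85 f'_c a b / f_y = 0.85 × 31.8 × 73.94 × 475 / 500 = 1898.7 mm².

A_s ≈ 1900 mm²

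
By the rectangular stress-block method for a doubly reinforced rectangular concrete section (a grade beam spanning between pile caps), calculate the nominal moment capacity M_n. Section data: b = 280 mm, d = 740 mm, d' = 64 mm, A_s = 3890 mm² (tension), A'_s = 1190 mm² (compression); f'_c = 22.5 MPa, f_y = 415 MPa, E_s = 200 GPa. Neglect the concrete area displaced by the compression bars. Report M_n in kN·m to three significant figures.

M_n ≈ 1050 kN·m

Assume both tension and compression steel yield.
Net tension couple steel: A_s − A'_s = 2700 mm².
a = (A_s − A'_s) f_y / (0.85 f'_c b) = 1120500/(0.85 × 22.5 × 280) = 209.24 mm.
c = a/β₁ = 209.24/0.85 = 246.16 mm; ε'_s = 0.003(c − d')/c = 0.0022 ≥ f_y/E_s = 0.0021, so compression steel does yield.
M_n = (A_s − A'_s) f_y (d − a/2) + A'_s f_y (d − d') = [1120500 × (740 − 104.62) + 493850 × (740 − 64)] × 10⁻⁶ = 711.94 + 333.84 = 1045.78 kN·m.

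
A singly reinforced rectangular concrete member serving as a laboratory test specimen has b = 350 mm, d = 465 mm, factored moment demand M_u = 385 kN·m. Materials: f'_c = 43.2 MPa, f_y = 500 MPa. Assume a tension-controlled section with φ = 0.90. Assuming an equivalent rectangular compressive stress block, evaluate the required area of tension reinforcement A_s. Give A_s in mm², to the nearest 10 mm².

M_n = M_u/φ = 385/0.90 = 427.778 kN·m.
With M_n = 0.85 f'_c a b (d − a/2), solve the quadratic for a:
a = d − √(d² − 2M_n/(0.85 f'_c b)) = 465 − √(465² − 2 × 427.778×10⁶/(0.85 × 43.2 × 350)) = 78.15 mm.
A_s = 0.85 f'_c a b / f_y = 0.85 × 43.2 × 78.15 × 350 / 500 = 2008.8 mm².

A_s ≈ 2010 mm²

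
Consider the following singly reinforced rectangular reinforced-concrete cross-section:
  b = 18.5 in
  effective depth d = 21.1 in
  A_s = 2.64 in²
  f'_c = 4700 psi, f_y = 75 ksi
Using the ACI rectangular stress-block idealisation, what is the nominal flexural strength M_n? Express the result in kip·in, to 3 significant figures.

M_n ≈ 3910 kip·in

T = A_s f_y = 2.64 × 75 = 198 kips.
a = T/(0.85 f'_c b) = 198/(0.85 × 4.7 × 18.5) = 2.679 in.
M_n = T(d − a/2) = 198 × (21.1 − 1.3395) = 3912.6 kip·in.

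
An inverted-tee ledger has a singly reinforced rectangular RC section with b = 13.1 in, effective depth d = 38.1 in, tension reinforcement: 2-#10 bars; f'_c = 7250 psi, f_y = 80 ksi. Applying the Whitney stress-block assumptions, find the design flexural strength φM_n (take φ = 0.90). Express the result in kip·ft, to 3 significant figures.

φM_n ≈ 561 kip·ft

A_s = 2 × 1.27 = 2.54 in².
T = A_s f_y = 2.54 × 80 = 203.2 kips.
a = T/(0.85 f'_c b) = 203.2/(0.85 × 7.25 × 13.1) = 2.517 in.
M_n = T(d − a/2) = 203.2 × (38.1 − 1.2585) = 7486.2 kip·in = 7486.2/12 = 623.85 kip·ft.
φM_n = 0.90 × 623.85 = 561.47 kip·ft.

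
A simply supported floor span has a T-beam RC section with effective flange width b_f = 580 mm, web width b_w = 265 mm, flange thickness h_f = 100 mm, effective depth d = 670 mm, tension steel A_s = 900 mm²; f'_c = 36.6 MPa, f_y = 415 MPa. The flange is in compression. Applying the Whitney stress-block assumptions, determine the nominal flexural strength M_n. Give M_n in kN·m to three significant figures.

M_n ≈ 246 kN·m

Tension: T = A_s f_y = 900 × 415 = 373500 N.
Try a within the flange: a = T/(0.85 f'_c b_f) = 373500/(0.85 × 36.6 × 580) = 20.70 mm.
Since a = 20.70 ≤ h_f = 100 mm, the stress block lies entirely in the flange; analyse as a rectangular beam of width b_f.
M_n = T(d − a/2) = 373500 × (670 − 10.35) = 246.38 × 10⁶ N·mm.
M_n = 246.38 kN·m.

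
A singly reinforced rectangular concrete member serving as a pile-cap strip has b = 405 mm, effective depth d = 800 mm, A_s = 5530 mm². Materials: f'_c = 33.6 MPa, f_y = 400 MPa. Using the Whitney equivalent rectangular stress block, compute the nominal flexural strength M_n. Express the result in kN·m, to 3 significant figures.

T = A_s f_y = 5530 × 400 = 2212000 N = 2212 kN.
From C = T: a = T/(0.85 f'_c b) = 2212000/(0.85 × 33.6 × 405) = 191.24 mm.
M_n = T(d − a/2) = 2212 kN × (800 − 95.62) mm = 1558.09 kN·m.

M_n ≈ 1560 kN·m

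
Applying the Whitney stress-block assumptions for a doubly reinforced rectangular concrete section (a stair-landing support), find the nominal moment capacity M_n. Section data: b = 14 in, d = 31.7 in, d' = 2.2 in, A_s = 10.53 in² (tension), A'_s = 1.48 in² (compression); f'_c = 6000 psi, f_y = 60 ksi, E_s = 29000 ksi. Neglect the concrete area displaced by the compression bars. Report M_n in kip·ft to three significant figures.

M_n ≈ 1480 kip·ft

Assume both steels yield.
a = (A_s − A'_s) f_y/(0.85 f'_c b) = (10.53 − 1.48) × 60/(0.85 × 6 × 14) = 7.605 in.
c = a/β₁ = 7.605/0.75 = 10.140 in; ε'_s = 0.003(c − d')/c = 0.0023 ≥ ε_y = 0.0021, so the compression steel yields.
M_n = (A_s − A'_s) f_y (d − a/2) + A'_s f_y (d − d') = 543 × (31.7 − 3.8025) + 88.8 × (31.7 − 2.2) = 15148.3 + 2619.6 = 17767.9 kip·in = 17767.9/12 = 1480.66 kip·ft.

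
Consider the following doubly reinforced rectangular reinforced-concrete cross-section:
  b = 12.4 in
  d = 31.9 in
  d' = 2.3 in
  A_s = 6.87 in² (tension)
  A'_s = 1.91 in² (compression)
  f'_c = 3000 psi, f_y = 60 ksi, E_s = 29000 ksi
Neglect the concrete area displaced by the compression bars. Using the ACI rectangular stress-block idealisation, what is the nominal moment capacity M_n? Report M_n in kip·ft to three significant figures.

Assume both steels yield.
a = (A_s − A'_s) f_y/(0.85 f'_c b) = (6.87 − 1.91) × 60/(0.85 × 3 × 12.4) = 9.412 in.
c = a/β₁ = 9.412/0.85 = 11.073 in; ε'_s = 0.003(c − d')/c = 0.0024 ≥ ε_y = 0.0021, so the compression steel yields.
M_n = (A_s − A'_s) f_y (d − a/2) + A'_s f_y (d − d') = 297.6 × (31.9 − 4.706) + 114.6 × (31.9 − 2.3) = 8092.9 + 3392.2 = 11485.1 kip·in = 11485.1/12 = 957.09 kip·ft.

M_n ≈ 957 kip·ft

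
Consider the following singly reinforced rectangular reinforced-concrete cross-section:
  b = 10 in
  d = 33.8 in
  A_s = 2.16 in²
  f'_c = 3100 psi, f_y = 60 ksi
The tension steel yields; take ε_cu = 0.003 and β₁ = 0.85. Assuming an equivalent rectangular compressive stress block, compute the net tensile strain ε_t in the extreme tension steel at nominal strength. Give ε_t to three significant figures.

ε_t ≈ 0.0145

a = A_s f_y/(0.85 f'_c b) = 4.918 in.
β₁ = 0.85, so c = a/β₁ = 4.918/0.85 = 5.786 in.
From the linear strain diagram with ε_cu = 0.003: ε_t = 0.003 (d − c)/c = 0.003 × (33.8 − 5.786)/5.786 = 0.0145.
Since ε_t ≥ 0.005, the section is tension-controlled.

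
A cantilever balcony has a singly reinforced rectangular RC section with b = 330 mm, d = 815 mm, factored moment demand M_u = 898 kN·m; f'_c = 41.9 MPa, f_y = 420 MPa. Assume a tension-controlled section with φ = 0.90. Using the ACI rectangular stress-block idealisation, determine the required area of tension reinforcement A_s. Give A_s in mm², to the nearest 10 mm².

A_s ≈ 3130 mm²

M_n = M_u/φ = 898/0.90 = 997.778 kN·m.
With M_n = 0.85 f'_c a b (d − a/2), solve the quadratic for a:
a = d − √(d² − 2M_n/(0.85 f'_c b)) = 815 − √(815² − 2 × 997.778×10⁶/(0.85 × 41.9 × 330)) = 111.84 mm.
A_s = 0.85 f'_c a b / f_y = 0.85 × 41.9 × 111.84 × 330 / 420 = 3129.6 mm².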